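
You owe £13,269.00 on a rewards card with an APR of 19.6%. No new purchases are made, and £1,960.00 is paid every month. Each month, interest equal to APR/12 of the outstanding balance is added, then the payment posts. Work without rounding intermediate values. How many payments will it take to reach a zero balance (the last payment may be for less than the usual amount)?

8 payments

Monthly rate r = 19.6%/12 = 1.63333% = 0.0163333.
Recurrence: B ← B·(1+r) − £1,960.00.
Month 1: interest £216.73; balance after payment £11,525.73.
Month 2: interest £188.25; balance after payment £9,753.98.
Closed form: n = −ln(1 − rB₀/P)/ln(1+r) = −ln(0.88943)/ln(1.01633) ≈ 7.233, so the balance reaches zero during payment 8.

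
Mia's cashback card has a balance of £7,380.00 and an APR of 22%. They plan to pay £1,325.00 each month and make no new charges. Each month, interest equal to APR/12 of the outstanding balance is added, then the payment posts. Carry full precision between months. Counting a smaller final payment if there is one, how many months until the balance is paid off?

Monthly rate r = 22%/12 = 1.83333% = 0.0183333.
Recurrence: B ← B·(1+r) − £1,325.00.
Month 1: interest £135.30; balance after payment £6,190.30.
Month 2: interest £113.49; balance after payment £4,978.79.
Month 3: interest £91.28; balance after payment £3,745.07.
Month 4: interest £68.66; balance after payment £2,488.73.
Month 5: interest £45.63; balance after payment £1,209.35.
Month 6: interest £22.17; balance after payment £0.00.

6 months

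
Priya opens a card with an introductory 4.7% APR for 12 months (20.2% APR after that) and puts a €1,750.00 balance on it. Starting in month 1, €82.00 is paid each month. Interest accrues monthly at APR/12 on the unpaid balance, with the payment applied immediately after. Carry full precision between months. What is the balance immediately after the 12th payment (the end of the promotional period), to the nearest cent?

€828.57

Promo months 1–12 at r₀ = 4.7%/12 = 0.00391667; months 13+ at r₁ = 20.2%/12 = 0.0168333.
After month 12: iterate B ← B·(1+r₀) − €82.00 for 12 months → €828.57.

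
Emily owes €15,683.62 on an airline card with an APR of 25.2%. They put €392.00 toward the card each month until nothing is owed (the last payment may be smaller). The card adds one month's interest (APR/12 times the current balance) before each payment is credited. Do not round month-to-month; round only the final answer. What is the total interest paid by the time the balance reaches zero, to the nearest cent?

€18,906.12

Monthly rate r = 25.2%/12 = 2.1% = 0.021.
Payoff takes n = ⌈−ln(1 − rB₀/P)/ln(1+r)⌉ = ⌈88.237⌉ = 89 payments; the last is €93.74.
Total paid = 88·€392.00 + €93.74 = €34,589.74.
Total interest = total paid − principal = €34,589.74 − €15,683.62 = €18,906.12.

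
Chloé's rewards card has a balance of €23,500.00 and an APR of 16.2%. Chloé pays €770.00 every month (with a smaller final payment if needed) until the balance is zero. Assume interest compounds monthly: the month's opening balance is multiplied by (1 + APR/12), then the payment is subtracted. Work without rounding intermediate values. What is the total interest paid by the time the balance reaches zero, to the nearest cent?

Monthly rate r = 16.2%/12 = 1.35% = 0.0135.
Payoff takes n = ⌈−ln(1 − rB₀/P)/ln(1+r)⌉ = ⌈39.602⌉ = 40 payments; the last is €464.78.
Total paid = 39·€770.00 + €464.78 = €30,494.78.
Total interest = total paid − principal = €30,494.78 − €23,500.00 = €6,994.78.

€6,994.78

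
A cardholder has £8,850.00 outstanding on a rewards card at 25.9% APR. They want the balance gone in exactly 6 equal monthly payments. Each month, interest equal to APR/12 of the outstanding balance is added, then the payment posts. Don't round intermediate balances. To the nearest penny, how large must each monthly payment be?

Monthly rate r = 25.9%/12 = 2.15833% = 0.0215833.
Level-payment amortization: P = B₀·r / (1 − (1+r)^(−n)) = 8850.00·0.0215833 / (1 − 1.02158^(−6)).
Denominator 1 − (1+r)^(−6) = 0.120254192.
P = 191.012 / 0.120254192 ≈ 1588.41.

£1,588.41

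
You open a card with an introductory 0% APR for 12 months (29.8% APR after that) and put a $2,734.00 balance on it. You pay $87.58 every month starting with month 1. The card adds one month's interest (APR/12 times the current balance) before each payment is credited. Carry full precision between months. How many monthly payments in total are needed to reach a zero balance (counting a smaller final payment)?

Promo months 1–12 at r₀ = 0%/12 = 0; months 13+ at r₁ = 29.8%/12 = 0.0248333.
After month 12 (no interest yet): B = $2,734.00 − 12·$87.58 = $1,683.04.
Then at r₁ with $87.58/mo: n₂ = −ln(1 − r₁·B/P)/ln(1+r₁) ≈ 26.44 → 27 more payments.

39 months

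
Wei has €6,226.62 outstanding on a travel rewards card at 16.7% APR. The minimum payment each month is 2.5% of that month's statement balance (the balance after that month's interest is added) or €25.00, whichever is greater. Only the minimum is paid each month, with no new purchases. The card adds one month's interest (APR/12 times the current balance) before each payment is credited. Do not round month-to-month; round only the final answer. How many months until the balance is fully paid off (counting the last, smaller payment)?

218 months

Monthly rate r = 16.7%/12 = 1.39167% = 0.0139167.
While 2.5% of the post-interest balance exceeds €25.00, each month B ← (B·(1+r))·(1 − 0.025), i.e. B shrinks by the factor (1+r)·0.975 = 0.98857.
This holds for months 1–161. Entering month 162 the balance is €978.05; 2.5% of the post-interest balance is now below €25.00, so the flat €25.00 minimum applies from here.
From month 162 a fixed €25.00 at rate r clears €978.05 in 57 more payments. Total: 161 + 57 = 218 months.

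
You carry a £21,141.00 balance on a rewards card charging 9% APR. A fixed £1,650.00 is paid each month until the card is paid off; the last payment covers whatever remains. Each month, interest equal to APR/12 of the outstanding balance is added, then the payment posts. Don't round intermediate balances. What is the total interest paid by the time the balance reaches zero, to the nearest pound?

£1,171

Monthly rate r = 9%/12 = 0.75% = 0.0075.
Payoff takes n = ⌈−ln(1 − rB₀/P)/ln(1+r)⌉ = ⌈13.521⌉ = 14 payments; the last is £861.72.
Total paid = 13·£1,650.00 + £861.72 = £22,311.72.
Total interest = total paid − principal = £22,311.72 − £21,141.00 = £1,170.72.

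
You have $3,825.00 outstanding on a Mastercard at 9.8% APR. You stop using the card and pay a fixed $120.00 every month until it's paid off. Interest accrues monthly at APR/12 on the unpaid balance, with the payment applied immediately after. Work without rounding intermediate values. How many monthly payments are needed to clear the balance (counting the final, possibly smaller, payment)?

Monthly rate r = 9.8%/12 = 0.816667% = 0.00816667.
Recurrence: B ← B·(1+r) − $120.00.
Month 1: interest $31.24; balance after payment $3,736.24.
Month 2: interest $30.51; balance after payment $3,646.75.
Closed form: n = −ln(1 − rB₀/P)/ln(1+r) = −ln(0.73969)/ln(1.00817) ≈ 37.072, so the balance reaches zero during payment 38.

38 months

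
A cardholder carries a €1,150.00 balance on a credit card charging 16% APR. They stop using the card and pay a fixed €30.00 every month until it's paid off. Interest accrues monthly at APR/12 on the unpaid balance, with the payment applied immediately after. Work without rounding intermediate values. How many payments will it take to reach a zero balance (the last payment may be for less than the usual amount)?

55 payments

Monthly rate r = 16%/12 = 1.33333% = 0.0133333.
Recurrence: B ← B·(1+r) − €30.00.
Month 1: interest €15.33; balance after payment €1,135.33.
Month 2: interest €15.14; balance after payment €1,120.47.
Closed form: n = −ln(1 − rB₀/P)/ln(1+r) = −ln(0.48889)/ln(1.01333) ≈ 54.029, so the balance reaches zero during payment 55.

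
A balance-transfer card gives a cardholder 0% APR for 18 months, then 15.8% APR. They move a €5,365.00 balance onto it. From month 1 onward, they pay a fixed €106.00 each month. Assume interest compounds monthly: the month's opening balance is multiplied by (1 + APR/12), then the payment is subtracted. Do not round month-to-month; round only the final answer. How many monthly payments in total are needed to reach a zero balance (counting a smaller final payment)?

Promo months 1–18 at r₀ = 0%/12 = 0; months 19+ at r₁ = 15.8%/12 = 0.0131667.
After month 18 (no interest yet): B = €5,365.00 − 18·€106.00 = €3,457.00.
Then at r₁ with €106.00/mo: n₂ = −ln(1 − r₁·B/P)/ln(1+r₁) ≈ 42.89 → 43 more payments.

61 months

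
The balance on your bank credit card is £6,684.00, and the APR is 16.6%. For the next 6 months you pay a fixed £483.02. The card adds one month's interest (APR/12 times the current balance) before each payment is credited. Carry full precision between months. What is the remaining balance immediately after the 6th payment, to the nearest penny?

Monthly rate r = 16.6%/12 = 1.38333% = 0.0138333.
Each month: B ← B·(1+r) − £483.02.
Month 1: interest £92.46; balance after payment £6,293.44.
Month 2: interest £87.06; balance after payment £5,897.48.
Month 3: interest £81.58; balance after payment £5,496.04.
Month 4: interest £76.03; balance after payment £5,089.05.
Month 5: interest £70.40; balance after payment £4,676.43.
Month 6: interest £64.69; balance after payment £4,258.10.

£4,258.10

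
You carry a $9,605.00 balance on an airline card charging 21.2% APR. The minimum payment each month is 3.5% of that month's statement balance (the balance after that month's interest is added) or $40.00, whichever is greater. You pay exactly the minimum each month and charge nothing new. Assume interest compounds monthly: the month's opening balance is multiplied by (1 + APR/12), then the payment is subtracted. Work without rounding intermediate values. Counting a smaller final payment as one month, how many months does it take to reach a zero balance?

Monthly rate r = 21.2%/12 = 1.76667% = 0.0176667.
While 3.5% of the post-interest balance exceeds $40.00, each month B ← (B·(1+r))·(1 − 0.035), i.e. B shrinks by the factor (1+r)·0.965 = 0.98205.
This holds for months 1–119. Entering month 120 the balance is $1,112.52; 3.5% of the post-interest balance is now below $40.00, so the flat $40.00 minimum applies from here.
From month 120 a fixed $40.00 at rate r clears $1,112.52 in 39 more payments. Total: 119 + 39 = 158 months.

158 months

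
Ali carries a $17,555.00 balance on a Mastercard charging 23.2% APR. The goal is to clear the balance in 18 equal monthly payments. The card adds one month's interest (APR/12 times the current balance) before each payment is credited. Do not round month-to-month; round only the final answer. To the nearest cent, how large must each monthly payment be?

Monthly rate r = 23.2%/12 = 1.93333% = 0.0193333.
Level-payment amortization: P = B₀·r / (1 − (1+r)^(−n)) = 17555.00·0.0193333 / (1 − 1.01933^(−18)).
Denominator 1 − (1+r)^(−18) = 0.291552086.
P = 339.397 / 0.291552086 ≈ 1164.10.

$1,164.10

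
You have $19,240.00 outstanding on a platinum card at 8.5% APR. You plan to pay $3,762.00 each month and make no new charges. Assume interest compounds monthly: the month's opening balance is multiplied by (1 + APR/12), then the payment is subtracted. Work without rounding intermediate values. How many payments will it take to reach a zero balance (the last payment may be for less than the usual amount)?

Monthly rate r = 8.5%/12 = 0.708333% = 0.00708333.
Recurrence: B ← B·(1+r) − $3,762.00.
Month 1: interest $136.28; balance after payment $15,614.28.
Month 2: interest $110.60; balance after payment $11,962.88.
Month 3: interest $84.74; balance after payment $8,285.62.
Month 4: interest $58.69; balance after payment $4,582.31.
Month 5: interest $32.46; balance after payment $852.77.
Month 6: interest $6.04; balance after payment $0.00.

6 months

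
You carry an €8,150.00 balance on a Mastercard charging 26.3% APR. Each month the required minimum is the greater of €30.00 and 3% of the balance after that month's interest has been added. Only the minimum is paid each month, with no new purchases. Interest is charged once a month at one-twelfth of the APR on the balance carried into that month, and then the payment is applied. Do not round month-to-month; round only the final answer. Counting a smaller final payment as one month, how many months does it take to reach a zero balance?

300 months

Monthly rate r = 26.3%/12 = 2.19167% = 0.0219167.
While 3% of the post-interest balance exceeds €30.00, each month B ← (B·(1+r))·(1 − 0.03), i.e. B shrinks by the factor (1+r)·0.97 = 0.99126.
This holds for months 1–242. Entering month 243 the balance is €973.79; 3% of the post-interest balance is now below €30.00, so the flat €30.00 minimum applies from here.
From month 243 a fixed €30.00 at rate r clears €973.79 in 58 more payments. Total: 242 + 58 = 300 months.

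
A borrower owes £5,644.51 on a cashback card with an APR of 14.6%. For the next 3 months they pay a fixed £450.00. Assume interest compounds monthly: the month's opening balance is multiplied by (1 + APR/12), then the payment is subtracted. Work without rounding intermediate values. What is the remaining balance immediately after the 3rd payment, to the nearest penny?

Monthly rate r = 14.6%/12 = 1.21667% = 0.0121667.
Each month: B ← B·(1+r) − £450.00.
Month 1: interest £68.67; balance after payment £5,263.18.
Month 2: interest £64.04; balance after payment £4,877.22.
Month 3: interest £59.34; balance after payment £4,486.56.

£4,486.56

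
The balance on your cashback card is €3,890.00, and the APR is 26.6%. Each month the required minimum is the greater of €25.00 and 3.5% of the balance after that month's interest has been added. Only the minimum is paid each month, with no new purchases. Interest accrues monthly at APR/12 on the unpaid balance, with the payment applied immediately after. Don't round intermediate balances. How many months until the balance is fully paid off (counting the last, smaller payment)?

Monthly rate r = 26.6%/12 = 2.21667% = 0.0221667.
While 3.5% of the post-interest balance exceeds €25.00, each month B ← (B·(1+r))·(1 − 0.035), i.e. B shrinks by the factor (1+r)·0.965 = 0.98639.
This holds for months 1–126. Entering month 127 the balance is €692.03; 3.5% of the post-interest balance is now below €25.00, so the flat €25.00 minimum applies from here.
From month 127 a fixed €25.00 at rate r clears €692.03 in 44 more payments. Total: 126 + 44 = 170 months.

170 months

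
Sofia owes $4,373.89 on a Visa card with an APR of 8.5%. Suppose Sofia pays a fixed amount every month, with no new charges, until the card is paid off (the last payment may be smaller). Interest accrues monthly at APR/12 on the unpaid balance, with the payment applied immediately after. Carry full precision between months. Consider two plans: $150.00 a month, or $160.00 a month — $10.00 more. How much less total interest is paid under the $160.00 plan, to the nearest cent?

Monthly rate r = 8.5%/12 = 0.708333% = 0.00708333.
At $150.00/mo: n = ⌈−ln(1 − rB₀/P)/ln(1+r)⌉ = 33 payments (last $116.77); total interest = total paid − $4,373.89 = $542.88.
At $160.00/mo: 31 payments (last $78.77); total interest $504.88.
Interest saved = $542.88 − $504.88 = $38.00.

$38.00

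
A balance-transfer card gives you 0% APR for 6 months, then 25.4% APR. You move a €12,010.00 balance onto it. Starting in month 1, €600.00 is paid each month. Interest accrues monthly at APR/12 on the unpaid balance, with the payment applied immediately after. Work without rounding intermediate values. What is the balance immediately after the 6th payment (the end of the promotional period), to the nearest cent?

€8,410.00

Promo months 1–6 at r₀ = 0%/12 = 0; months 7+ at r₁ = 25.4%/12 = 0.0211667.
After month 6 (no interest yet): B = €12,010.00 − 6·€600.00 = €8,410.00.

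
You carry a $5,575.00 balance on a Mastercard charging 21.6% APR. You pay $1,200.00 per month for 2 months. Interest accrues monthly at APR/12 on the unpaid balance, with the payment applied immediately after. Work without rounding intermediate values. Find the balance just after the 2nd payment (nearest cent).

$3,355.91

Monthly rate r = 21.6%/12 = 1.8% = 0.018.
Each month: B ← B·(1+r) − $1,200.00.
Month 1: interest $100.35; balance after payment $4,475.35.
Month 2: interest $80.56; balance after payment $3,355.91.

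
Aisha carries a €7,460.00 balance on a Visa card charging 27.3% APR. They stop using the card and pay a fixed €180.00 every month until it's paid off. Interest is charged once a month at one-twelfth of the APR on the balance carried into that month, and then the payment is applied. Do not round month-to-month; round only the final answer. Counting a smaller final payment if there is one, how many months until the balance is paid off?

Monthly rate r = 27.3%/12 = 2.275% = 0.02275.
Recurrence: B ← B·(1+r) − €180.00.
Month 1: interest €169.72; balance after payment €7,449.72.
Month 2: interest €169.48; balance after payment €7,439.20.
Closed form: n = −ln(1 − rB₀/P)/ln(1+r) = −ln(0.057139)/ln(1.02275) ≈ 127.240, so the balance reaches zero during payment 128.

128 payments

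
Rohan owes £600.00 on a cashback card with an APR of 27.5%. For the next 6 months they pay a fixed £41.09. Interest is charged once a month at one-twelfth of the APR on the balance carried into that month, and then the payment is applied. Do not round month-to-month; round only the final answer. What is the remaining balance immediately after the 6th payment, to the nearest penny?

Monthly rate r = 27.5%/12 = 2.29167% = 0.0229167.
Each month: B ← B·(1+r) − £41.09.
Month 1: interest £13.75; balance after payment £572.66.
Month 2: interest £13.12; balance after payment £544.69.
Month 3: interest £12.48; balance after payment £516.09.
Month 4: interest £11.83; balance after payment £486.82.
Month 5: interest £11.16; balance after payment £456.89.
Month 6: interest £10.47; balance after payment £426.27.

£426.27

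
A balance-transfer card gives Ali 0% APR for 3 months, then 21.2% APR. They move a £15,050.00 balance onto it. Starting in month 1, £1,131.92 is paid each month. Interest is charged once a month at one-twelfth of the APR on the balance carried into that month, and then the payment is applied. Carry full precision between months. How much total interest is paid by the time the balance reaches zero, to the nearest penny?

£1,324.76

Promo months 1–3 at r₀ = 0%/12 = 0; months 4+ at r₁ = 21.2%/12 = 0.0176667.
After month 3 (no interest yet): B = £15,050.00 − 3·£1,131.92 = £11,654.24.
Then at r₁ with £1,131.92/mo: n₂ = −ln(1 − r₁·B/P)/ln(1+r₁) ≈ 11.46 → 12 more payments.
Total paid = 14·£1,131.92 + £527.88 = £16,374.76; interest = £16,374.76 − £15,050.00 = £1,324.76.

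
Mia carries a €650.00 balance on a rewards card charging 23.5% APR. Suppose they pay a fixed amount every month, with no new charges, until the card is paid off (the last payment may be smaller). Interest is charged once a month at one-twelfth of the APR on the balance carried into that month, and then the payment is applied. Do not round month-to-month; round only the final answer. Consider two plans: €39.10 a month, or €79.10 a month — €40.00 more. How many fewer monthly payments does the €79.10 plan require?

11 fewer payments

Monthly rate r = 23.5%/12 = 1.95833% = 0.0195833.
At €39.10/mo: n = ⌈−ln(1 − rB₀/P)/ln(1+r)⌉ = 21 payments (last €12.14); total interest = total paid − €650.00 = €144.14.
At €79.10/mo: 10 payments (last €3.74); total interest €65.64.
Payments saved = 21 − 10 = 11.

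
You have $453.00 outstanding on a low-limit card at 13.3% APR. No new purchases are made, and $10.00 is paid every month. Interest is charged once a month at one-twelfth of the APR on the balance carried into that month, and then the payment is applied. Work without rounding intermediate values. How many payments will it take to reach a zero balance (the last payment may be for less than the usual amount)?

64 months

Monthly rate r = 13.3%/12 = 1.10833% = 0.0110833.
Recurrence: B ← B·(1+r) − $10.00.
Month 1: interest $5.02; balance after payment $448.02.
Month 2: interest $4.97; balance after payment $442.99.
Closed form: n = −ln(1 − rB₀/P)/ln(1+r) = −ln(0.49792)/ln(1.01108) ≈ 63.263, so the balance reaches zero during payment 64.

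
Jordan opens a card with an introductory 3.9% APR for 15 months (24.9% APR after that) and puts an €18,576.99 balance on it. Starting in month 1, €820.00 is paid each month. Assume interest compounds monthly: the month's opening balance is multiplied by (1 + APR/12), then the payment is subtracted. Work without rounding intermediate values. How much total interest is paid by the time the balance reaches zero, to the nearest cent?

€1,410.71

Promo months 1–15 at r₀ = 3.9%/12 = 0.00325; months 16+ at r₁ = 24.9%/12 = 0.02075.
After month 15: iterate B ← B·(1+r₀) − €820.00 for 15 months → €6,919.71.
Then at r₁ with €820.00/mo: n₂ = −ln(1 − r₁·B/P)/ln(1+r₁) ≈ 9.37 → 10 more payments.
Total paid = 24·€820.00 + €307.70 = €19,987.70; interest = €19,987.70 − €18,576.99 = €1,410.71.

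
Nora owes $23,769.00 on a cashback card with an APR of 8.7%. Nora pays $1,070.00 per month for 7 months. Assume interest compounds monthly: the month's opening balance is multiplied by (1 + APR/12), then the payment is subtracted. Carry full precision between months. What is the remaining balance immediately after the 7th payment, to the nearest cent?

$17,346.94

Monthly rate r = 8.7%/12 = 0.725% = 0.00725.
Each month: B ← B·(1+r) − $1,070.00.
Month 1: interest $172.33; balance after payment $22,871.33.
Month 2: interest $165.82; balance after payment $21,967.14.
Month 3: interest $159.26; balance after payment $21,056.40.
Month 4: interest $152.66; balance after payment $20,139.06.
Month 5: interest $146.01; balance after payment $19,215.07.
Month 6: interest $139.31; balance after payment $18,284.38.
Month 7: interest $132.56; balance after payment $17,346.94.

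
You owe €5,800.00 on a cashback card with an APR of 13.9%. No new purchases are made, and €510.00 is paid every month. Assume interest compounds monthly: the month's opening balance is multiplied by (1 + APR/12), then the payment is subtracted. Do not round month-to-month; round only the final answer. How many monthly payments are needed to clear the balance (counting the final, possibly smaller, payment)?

Monthly rate r = 13.9%/12 = 1.15833% = 0.0115833.
Recurrence: B ← B·(1+r) − €510.00.
Month 1: interest €67.18; balance after payment €5,357.18.
Month 2: interest €62.05; balance after payment €4,909.24.
Closed form: n = −ln(1 − rB₀/P)/ln(1+r) = −ln(0.86827)/ln(1.01158) ≈ 12.265, so the balance reaches zero during payment 13.

13 months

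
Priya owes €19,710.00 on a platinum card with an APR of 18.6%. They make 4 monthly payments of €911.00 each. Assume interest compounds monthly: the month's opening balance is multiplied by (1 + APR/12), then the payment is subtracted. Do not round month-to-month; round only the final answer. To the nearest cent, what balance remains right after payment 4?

€17,231.12

Monthly rate r = 18.6%/12 = 1.55% = 0.0155.
Each month: B ← B·(1+r) − €911.00.
Month 1: interest €305.51; balance after payment €19,104.51.
Month 2: interest €296.12; balance after payment €18,489.62.
Month 3: interest €286.59; balance after payment €17,865.21.
Month 4: interest €276.91; balance after payment €17,231.12.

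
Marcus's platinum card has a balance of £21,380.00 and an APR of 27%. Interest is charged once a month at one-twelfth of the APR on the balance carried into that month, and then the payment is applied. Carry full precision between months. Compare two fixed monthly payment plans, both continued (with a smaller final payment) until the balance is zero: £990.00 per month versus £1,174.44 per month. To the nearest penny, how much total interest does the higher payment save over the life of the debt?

£1,788.00

Monthly rate r = 27%/12 = 2.25% = 0.0225.
At £990.00/mo: n = ⌈−ln(1 − rB₀/P)/ln(1+r)⌉ = 30 payments (last £894.72); total interest = total paid − £21,380.00 = £8,224.72.
At £1,174.44/mo: 24 payments (last £804.60); total interest £6,436.72.
Interest saved = £8,224.72 − £6,436.72 = £1,788.00.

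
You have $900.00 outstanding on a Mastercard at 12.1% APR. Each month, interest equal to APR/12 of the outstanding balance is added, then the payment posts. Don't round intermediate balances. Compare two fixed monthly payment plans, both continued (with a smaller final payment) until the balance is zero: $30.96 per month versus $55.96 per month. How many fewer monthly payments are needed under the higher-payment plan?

17 fewer payments

Monthly rate r = 12.1%/12 = 1.00833% = 0.0100833.
At $30.96/mo: n = ⌈−ln(1 − rB₀/P)/ln(1+r)⌉ = 35 payments (last $17.87); total interest = total paid − $900.00 = $170.51.
At $55.96/mo: 18 payments (last $35.66); total interest $86.98.
Payments saved = 35 − 18 = 17.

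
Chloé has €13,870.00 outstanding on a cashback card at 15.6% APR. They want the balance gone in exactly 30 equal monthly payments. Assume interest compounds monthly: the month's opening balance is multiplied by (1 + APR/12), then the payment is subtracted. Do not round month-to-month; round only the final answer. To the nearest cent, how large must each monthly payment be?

€561.29

Monthly rate r = 15.6%/12 = 1.3% = 0.013.
Level-payment amortization: P = B₀·r / (1 − (1+r)^(−n)) = 13870.00·0.013 / (1 − 1.013^(−30)).
Denominator 1 − (1+r)^(−30) = 0.321239378.
P = 180.31 / 0.321239378 ≈ 561.29.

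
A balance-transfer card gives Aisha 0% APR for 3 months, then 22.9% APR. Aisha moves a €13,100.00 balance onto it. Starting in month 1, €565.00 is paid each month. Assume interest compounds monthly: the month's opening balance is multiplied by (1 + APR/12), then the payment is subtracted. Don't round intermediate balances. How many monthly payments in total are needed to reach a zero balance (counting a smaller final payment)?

Promo months 1–3 at r₀ = 0%/12 = 0; months 4+ at r₁ = 22.9%/12 = 0.0190833.
After month 3 (no interest yet): B = €13,100.00 − 3·€565.00 = €11,405.00.
Then at r₁ with €565.00/mo: n₂ = −ln(1 − r₁·B/P)/ln(1+r₁) ≈ 25.73 → 26 more payments.

29 payments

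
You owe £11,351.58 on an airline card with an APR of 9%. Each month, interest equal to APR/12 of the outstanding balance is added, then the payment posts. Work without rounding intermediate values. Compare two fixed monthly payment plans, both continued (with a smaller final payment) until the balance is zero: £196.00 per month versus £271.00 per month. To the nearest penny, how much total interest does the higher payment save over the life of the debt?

Monthly rate r = 9%/12 = 0.75% = 0.0075.
At £196.00/mo: n = ⌈−ln(1 − rB₀/P)/ln(1+r)⌉ = 77 payments (last £51.16); total interest = total paid − £11,351.58 = £3,595.58.
At £271.00/mo: 51 payments (last £127.46); total interest £2,325.88.
Interest saved = £3,595.58 − £2,325.88 = £1,269.70.

£1,269.70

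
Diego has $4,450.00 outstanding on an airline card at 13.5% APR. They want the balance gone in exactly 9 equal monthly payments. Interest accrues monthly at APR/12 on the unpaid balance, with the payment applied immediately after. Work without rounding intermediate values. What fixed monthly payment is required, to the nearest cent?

Monthly rate r = 13.5%/12 = 1.125% = 0.01125.
Level-payment amortization: P = B₀·r / (1 − (1+r)^(−n)) = 4450.00·0.01125 / (1 − 1.01125^(−9)).
Denominator 1 − (1+r)^(−9) = 0.0957819162.
P = 50.0625 / 0.0957819162 ≈ 522.67.

$522.67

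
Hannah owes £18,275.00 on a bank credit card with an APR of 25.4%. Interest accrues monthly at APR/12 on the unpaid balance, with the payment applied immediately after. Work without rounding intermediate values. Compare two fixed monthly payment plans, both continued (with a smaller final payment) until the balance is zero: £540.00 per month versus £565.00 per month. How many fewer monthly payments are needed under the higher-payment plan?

Monthly rate r = 25.4%/12 = 2.11667% = 0.0211667.
At £540.00/mo: n = ⌈−ln(1 − rB₀/P)/ln(1+r)⌉ = 61 payments (last £83.62); total interest = total paid − £18,275.00 = £14,208.62.
At £565.00/mo: 56 payments (last £54.98); total interest £12,854.98.
Payments saved = 61 − 56 = 5.

5 fewer payments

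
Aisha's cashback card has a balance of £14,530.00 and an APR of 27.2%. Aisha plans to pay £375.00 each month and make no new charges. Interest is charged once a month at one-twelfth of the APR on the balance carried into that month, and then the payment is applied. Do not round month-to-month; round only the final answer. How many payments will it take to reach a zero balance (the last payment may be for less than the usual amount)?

Monthly rate r = 27.2%/12 = 2.26667% = 0.0226667.
Recurrence: B ← B·(1+r) − £375.00.
Month 1: interest £329.35; balance after payment £14,484.35.
Month 2: interest £328.31; balance after payment £14,437.66.
Closed form: n = −ln(1 − rB₀/P)/ln(1+r) = −ln(0.12174)/ln(1.02267) ≈ 93.954, so the balance reaches zero during payment 94.

94 payments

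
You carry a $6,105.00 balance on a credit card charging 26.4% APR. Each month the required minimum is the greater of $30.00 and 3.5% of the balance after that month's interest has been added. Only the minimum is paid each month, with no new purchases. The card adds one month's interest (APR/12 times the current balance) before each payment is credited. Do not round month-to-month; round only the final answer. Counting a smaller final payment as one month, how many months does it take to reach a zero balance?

188 months

Monthly rate r = 26.4%/12 = 2.2% = 0.022.
While 3.5% of the post-interest balance exceeds $30.00, each month B ← (B·(1+r))·(1 − 0.035), i.e. B shrinks by the factor (1+r)·0.965 = 0.98623.
This holds for months 1–144. Entering month 145 the balance is $828.99; 3.5% of the post-interest balance is now below $30.00, so the flat $30.00 minimum applies from here.
From month 145 a fixed $30.00 at rate r clears $828.99 in 44 more payments. Total: 144 + 44 = 188 months.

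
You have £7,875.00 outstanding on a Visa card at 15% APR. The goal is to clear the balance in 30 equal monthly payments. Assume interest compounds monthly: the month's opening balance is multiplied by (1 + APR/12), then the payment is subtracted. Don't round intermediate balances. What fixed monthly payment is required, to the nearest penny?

£316.41

Monthly rate r = 15%/12 = 1.25% = 0.0125.
Level-payment amortization: P = B₀·r / (1 − (1+r)^(−n)) = 7875.00·0.0125 / (1 − 1.0125^(−30)).
Denominator 1 − (1+r)^(−30) = 0.311111328.
P = 98.4375 / 0.311111328 ≈ 316.41.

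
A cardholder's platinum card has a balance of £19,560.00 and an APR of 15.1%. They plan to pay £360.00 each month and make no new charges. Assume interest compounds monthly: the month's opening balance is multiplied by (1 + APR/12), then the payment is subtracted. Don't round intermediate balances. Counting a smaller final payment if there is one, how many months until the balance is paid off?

Monthly rate r = 15.1%/12 = 1.25833% = 0.0125833.
Recurrence: B ← B·(1+r) − £360.00.
Month 1: interest £246.13; balance after payment £19,446.13.
Month 2: interest £244.70; balance after payment £19,330.83.
Closed form: n = −ln(1 − rB₀/P)/ln(1+r) = −ln(0.31631)/ln(1.01258) ≈ 92.048, so the balance reaches zero during payment 93.

93 payments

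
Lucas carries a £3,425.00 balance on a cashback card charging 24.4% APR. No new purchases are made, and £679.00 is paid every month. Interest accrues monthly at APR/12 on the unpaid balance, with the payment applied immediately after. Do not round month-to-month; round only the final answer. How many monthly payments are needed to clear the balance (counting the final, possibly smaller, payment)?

Monthly rate r = 24.4%/12 = 2.03333% = 0.0203333.
Recurrence: B ← B·(1+r) − £679.00.
Month 1: interest £69.64; balance after payment £2,815.64.
Month 2: interest £57.25; balance after payment £2,193.89.
Month 3: interest £44.61; balance after payment £1,559.50.
Month 4: interest £31.71; balance after payment £912.21.
Month 5: interest £18.55; balance after payment £251.76.
Month 6: interest £5.12; balance after payment £0.00.

6 months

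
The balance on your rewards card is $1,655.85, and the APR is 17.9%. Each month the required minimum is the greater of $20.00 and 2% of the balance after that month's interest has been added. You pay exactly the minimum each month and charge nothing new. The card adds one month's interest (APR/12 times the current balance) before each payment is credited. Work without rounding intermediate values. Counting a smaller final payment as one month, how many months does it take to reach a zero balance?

Monthly rate r = 17.9%/12 = 1.49167% = 0.0149167.
While 2% of the post-interest balance exceeds $20.00, each month B ← (B·(1+r))·(1 − 0.02), i.e. B shrinks by the factor (1+r)·0.98 = 0.99462.
This holds for months 1–97. Entering month 98 the balance is $981.06; 2% of the post-interest balance is now below $20.00, so the flat $20.00 minimum applies from here.
From month 98 a fixed $20.00 at rate r clears $981.06 in 89 more payments. Total: 97 + 89 = 186 months.

186 months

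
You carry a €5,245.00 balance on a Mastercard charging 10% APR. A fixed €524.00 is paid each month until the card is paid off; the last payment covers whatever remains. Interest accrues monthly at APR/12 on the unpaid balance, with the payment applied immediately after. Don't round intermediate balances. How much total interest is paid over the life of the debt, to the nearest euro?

€255

Monthly rate r = 10%/12 = 0.833333% = 0.00833333.
Payoff takes n = ⌈−ln(1 − rB₀/P)/ln(1+r)⌉ = ⌈10.495⌉ = 11 payments; the last is €260.06.
Total paid = 10·€524.00 + €260.06 = €5,500.06.
Total interest = total paid − principal = €5,500.06 − €5,245.00 = €255.06.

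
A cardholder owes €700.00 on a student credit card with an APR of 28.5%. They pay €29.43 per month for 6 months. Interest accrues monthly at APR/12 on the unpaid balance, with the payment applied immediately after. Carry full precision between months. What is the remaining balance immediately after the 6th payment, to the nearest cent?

Monthly rate r = 28.5%/12 = 2.375% = 0.02375.
Each month: B ← B·(1+r) − €29.43.
Month 1: interest €16.62; balance after payment €687.20.
Month 2: interest €16.32; balance after payment €674.09.
Month 3: interest €16.01; balance after payment €660.67.
Month 4: interest €15.69; balance after payment €646.93.
Month 5: interest €15.36; balance after payment €632.86.
Month 6: interest €15.03; balance after payment €618.46.

€618.46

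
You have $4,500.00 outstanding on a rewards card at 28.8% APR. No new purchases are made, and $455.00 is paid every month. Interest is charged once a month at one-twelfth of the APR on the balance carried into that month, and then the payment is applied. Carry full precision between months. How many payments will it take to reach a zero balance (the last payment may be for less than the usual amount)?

Monthly rate r = 28.8%/12 = 2.4% = 0.024.
Recurrence: B ← B·(1+r) − $455.00.
Month 1: interest $108.00; balance after payment $4,153.00.
Month 2: interest $99.67; balance after payment $3,797.67.
Closed form: n = −ln(1 − rB₀/P)/ln(1+r) = −ln(0.76264)/ln(1.024) ≈ 11.425, so the balance reaches zero during payment 12.

12 months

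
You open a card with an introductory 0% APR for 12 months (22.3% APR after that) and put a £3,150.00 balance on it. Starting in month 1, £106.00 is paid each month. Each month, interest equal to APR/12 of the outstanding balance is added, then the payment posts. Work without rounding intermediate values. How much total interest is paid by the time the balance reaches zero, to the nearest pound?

Promo months 1–12 at r₀ = 0%/12 = 0; months 13+ at r₁ = 22.3%/12 = 0.0185833.
After month 12 (no interest yet): B = £3,150.00 − 12·£106.00 = £1,878.00.
Then at r₁ with £106.00/mo: n₂ = −ln(1 − r₁·B/P)/ln(1+r₁) ≈ 21.69 → 22 more payments.
Total paid = 33·£106.00 + £73.19 = £3,571.19; interest = £3,571.19 − £3,150.00 = £421.19.

£421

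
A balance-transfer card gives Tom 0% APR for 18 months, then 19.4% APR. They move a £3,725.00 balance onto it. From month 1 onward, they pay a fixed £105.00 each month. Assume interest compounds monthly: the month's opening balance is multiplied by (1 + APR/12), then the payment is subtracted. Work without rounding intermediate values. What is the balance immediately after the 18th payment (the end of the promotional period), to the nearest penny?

£1,835.00

Promo months 1–18 at r₀ = 0%/12 = 0; months 19+ at r₁ = 19.4%/12 = 0.0161667.
After month 18 (no interest yet): B = £3,725.00 − 18·£105.00 = £1,835.00.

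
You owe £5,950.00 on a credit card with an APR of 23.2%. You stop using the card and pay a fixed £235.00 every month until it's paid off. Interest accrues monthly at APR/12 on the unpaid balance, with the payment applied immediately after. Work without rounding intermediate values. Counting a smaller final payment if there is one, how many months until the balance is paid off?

Monthly rate r = 23.2%/12 = 1.93333% = 0.0193333.
Recurrence: B ← B·(1+r) − £235.00.
Month 1: interest £115.03; balance after payment £5,830.03.
Month 2: interest £112.71; balance after payment £5,707.75.
Closed form: n = −ln(1 − rB₀/P)/ln(1+r) = −ln(0.5105)/ln(1.01933) ≈ 35.113, so the balance reaches zero during payment 36.

36 payments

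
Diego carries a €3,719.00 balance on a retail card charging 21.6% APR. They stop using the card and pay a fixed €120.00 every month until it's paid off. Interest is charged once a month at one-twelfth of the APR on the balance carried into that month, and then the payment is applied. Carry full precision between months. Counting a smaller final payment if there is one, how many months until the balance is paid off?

46 months

Monthly rate r = 21.6%/12 = 1.8% = 0.018.
Recurrence: B ← B·(1+r) − €120.00.
Month 1: interest €66.94; balance after payment €3,665.94.
Month 2: interest €65.99; balance after payment €3,611.93.
Closed form: n = −ln(1 − rB₀/P)/ln(1+r) = −ln(0.44215)/ln(1.018) ≈ 45.746, so the balance reaches zero during payment 46.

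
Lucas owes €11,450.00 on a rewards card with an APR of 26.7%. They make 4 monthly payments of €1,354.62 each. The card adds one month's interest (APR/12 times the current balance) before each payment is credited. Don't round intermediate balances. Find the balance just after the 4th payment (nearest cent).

€6,901.55

Monthly rate r = 26.7%/12 = 2.225% = 0.02225.
Each month: B ← B·(1+r) − €1,354.62.
Month 1: interest €254.76; balance after payment €10,350.14.
Month 2: interest €230.29; balance after payment €9,225.81.
Month 3: interest €205.27; balance after payment €8,076.47.
Month 4: interest €179.70; balance after payment €6,901.55.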